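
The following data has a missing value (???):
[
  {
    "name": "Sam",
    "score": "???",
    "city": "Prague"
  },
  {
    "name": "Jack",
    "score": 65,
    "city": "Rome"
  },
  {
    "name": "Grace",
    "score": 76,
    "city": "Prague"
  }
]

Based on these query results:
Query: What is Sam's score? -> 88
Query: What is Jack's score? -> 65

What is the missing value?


The missing value is Sam's score
From query: Sam's score = 88

ANSWER: 88


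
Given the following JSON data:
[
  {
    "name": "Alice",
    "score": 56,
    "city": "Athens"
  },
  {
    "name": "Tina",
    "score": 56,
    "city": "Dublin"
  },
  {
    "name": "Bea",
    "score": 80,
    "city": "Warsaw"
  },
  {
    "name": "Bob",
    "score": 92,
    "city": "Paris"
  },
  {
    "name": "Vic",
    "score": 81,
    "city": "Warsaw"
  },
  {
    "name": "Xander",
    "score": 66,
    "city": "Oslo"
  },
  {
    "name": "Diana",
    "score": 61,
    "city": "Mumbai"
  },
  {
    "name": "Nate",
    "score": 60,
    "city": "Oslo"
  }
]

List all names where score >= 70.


Filtering records where score >= 70:
  Alice (score=56) -> no
  Tina (score=56) -> no
  Bea (score=80) -> YES
  Bob (score=92) -> YES
  Vic (score=81) -> YES
  Xander (score=66) -> no
  Diana (score=61) -> no
  Nate (score=60) -> no


ANSWER: Bea, Bob, Vic


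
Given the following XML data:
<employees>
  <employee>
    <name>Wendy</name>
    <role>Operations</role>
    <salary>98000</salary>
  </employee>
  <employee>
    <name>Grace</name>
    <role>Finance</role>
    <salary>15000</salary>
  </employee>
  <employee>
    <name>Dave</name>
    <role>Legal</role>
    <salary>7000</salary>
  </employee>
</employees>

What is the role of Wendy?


Searching for <employee> with <name>Wendy</name>
Found at position 1
<role>Operations</role>

ANSWER: Operations


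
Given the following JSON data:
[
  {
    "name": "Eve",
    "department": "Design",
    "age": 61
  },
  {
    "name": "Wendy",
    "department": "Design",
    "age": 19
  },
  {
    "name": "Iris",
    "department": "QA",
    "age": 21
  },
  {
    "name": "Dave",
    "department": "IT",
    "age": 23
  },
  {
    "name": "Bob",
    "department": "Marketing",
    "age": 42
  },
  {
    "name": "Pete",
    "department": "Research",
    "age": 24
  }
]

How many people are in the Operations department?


Scanning records for department = Operations
  No matches found
Count: 0

ANSWER: 0


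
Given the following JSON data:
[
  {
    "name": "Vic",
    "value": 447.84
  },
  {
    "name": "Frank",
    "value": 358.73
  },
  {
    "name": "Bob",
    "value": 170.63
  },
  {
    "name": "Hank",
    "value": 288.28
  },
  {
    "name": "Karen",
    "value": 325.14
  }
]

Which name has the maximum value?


Comparing values:
  Vic: 447.84
  Frank: 358.73
  Bob: 170.63
  Hank: 288.28
  Karen: 325.14
Maximum: Vic (447.84)

ANSWER: Vic


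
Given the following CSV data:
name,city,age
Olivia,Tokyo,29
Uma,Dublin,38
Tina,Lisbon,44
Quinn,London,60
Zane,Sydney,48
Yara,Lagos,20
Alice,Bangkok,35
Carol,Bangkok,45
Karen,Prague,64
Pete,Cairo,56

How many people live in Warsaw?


Scanning city column for 'Warsaw':
Total matches: 0

ANSWER: 0


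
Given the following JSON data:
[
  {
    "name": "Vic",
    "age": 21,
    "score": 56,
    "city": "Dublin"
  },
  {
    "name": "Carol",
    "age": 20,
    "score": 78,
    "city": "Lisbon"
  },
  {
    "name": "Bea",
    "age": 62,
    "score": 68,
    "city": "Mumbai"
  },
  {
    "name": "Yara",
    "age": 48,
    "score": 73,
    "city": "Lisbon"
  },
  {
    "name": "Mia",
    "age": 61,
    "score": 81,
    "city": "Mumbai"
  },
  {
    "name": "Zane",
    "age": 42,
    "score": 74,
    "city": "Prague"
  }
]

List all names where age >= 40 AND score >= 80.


Checking both conditions:
  Vic (age=21, score=56) -> no
  Carol (age=20, score=78) -> no
  Bea (age=62, score=68) -> no
  Yara (age=48, score=73) -> no
  Mia (age=61, score=81) -> YES
  Zane (age=42, score=74) -> no


ANSWER: Mia


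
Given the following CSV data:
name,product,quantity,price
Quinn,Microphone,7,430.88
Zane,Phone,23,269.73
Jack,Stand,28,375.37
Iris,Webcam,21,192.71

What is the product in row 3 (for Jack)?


Row 3: Jack
Column 'product' = Stand

ANSWER: Stand


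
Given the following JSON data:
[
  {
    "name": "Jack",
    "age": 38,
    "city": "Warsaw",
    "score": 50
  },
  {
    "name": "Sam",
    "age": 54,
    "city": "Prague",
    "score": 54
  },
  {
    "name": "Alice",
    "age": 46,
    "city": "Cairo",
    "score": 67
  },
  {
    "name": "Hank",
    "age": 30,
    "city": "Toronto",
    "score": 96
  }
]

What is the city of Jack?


Looking up record where name = Jack
Record index: 0
Field 'city' = Warsaw

ANSWER: Warsaw


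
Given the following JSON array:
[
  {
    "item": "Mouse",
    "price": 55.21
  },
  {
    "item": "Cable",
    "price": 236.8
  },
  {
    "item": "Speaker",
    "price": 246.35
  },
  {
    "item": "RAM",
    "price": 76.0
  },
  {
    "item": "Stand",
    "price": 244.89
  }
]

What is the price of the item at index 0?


Array index 0 -> Mouse
price = 55.21

ANSWER: 55.21


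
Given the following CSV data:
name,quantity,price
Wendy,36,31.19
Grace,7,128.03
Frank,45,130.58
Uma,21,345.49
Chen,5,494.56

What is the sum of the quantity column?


Values in 'quantity' column:
  Row 1: 36
  Row 2: 7
  Row 3: 45
  Row 4: 21
  Row 5: 5
Sum = 36 + 7 + 45 + 21 + 5 = 114

ANSWER: 114


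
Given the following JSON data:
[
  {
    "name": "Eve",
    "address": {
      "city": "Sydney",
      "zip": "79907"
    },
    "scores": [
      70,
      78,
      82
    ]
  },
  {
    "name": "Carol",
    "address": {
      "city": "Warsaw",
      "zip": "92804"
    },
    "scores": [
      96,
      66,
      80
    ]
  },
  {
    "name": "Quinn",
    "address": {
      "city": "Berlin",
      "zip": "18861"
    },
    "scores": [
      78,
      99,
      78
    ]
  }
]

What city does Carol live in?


Path: records[1].address.city
Value: Warsaw

ANSWER: Warsaw


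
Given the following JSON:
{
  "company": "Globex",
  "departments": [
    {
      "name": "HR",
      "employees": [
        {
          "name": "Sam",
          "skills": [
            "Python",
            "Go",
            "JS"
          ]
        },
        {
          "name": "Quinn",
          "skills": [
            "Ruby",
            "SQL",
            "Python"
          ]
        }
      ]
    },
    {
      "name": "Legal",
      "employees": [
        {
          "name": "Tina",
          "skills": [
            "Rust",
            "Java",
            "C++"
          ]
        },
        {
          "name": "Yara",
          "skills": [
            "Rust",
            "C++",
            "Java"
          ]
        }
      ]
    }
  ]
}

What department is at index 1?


Path: departments[1].name
Value: Legal

ANSWER: Legal


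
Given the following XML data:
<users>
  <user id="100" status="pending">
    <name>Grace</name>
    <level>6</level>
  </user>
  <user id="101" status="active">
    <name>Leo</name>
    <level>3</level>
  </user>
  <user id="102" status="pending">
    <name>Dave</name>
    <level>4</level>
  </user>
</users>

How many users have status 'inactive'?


Counting users with status='inactive':
Count: 0

ANSWER: 0


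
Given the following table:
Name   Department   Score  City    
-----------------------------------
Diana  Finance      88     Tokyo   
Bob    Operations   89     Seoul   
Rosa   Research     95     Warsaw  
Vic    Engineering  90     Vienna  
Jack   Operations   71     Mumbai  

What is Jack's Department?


Row 5: Jack
Department = Operations

ANSWER: Operations


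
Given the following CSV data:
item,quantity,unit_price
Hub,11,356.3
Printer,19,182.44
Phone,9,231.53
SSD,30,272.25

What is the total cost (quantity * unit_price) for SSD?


Row: SSD
quantity = 30
unit_price = 272.25
total = 30 * 272.25 = 8167.5

ANSWER: 8167.5


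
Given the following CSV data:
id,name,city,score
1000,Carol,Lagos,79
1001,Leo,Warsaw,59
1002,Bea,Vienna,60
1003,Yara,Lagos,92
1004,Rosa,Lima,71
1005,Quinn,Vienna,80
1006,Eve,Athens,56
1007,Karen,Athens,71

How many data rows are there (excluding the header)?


Counting rows (excluding header):
Header: id,name,city,score
Data rows: 8

ANSWER: 8


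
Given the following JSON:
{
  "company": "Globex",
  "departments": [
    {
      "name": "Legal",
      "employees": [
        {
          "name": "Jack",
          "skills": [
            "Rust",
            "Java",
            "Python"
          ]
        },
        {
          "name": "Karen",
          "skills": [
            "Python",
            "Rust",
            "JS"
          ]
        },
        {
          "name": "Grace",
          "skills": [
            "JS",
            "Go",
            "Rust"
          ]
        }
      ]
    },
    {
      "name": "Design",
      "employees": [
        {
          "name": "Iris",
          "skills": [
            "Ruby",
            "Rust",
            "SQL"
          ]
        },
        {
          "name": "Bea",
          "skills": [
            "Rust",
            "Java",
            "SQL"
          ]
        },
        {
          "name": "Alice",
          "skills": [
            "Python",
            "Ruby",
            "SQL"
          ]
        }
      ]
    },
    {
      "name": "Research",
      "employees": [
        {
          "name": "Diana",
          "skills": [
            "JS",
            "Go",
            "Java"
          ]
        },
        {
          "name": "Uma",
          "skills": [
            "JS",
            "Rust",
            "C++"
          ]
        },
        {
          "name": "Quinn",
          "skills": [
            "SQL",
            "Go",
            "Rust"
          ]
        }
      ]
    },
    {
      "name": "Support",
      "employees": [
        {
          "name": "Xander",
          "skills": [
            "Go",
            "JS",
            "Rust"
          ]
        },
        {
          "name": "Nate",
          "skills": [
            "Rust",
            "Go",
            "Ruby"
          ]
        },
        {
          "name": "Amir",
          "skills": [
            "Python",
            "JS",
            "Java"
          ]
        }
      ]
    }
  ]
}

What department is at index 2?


Path: departments[2].name
Value: Research

ANSWER: Research


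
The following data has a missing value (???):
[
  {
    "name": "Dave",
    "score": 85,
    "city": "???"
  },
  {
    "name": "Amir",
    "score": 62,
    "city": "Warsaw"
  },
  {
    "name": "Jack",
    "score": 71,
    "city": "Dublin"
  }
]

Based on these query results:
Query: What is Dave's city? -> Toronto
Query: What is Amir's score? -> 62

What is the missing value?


The missing value is Dave's city
From query: Dave's city = Toronto

ANSWER: Toronto


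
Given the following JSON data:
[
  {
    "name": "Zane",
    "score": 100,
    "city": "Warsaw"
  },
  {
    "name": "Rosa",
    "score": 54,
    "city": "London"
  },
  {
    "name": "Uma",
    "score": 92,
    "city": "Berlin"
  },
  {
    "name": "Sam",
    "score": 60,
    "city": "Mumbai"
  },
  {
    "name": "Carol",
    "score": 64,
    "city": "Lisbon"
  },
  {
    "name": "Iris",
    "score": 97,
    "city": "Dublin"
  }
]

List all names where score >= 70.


Filtering records where score >= 70:
  Zane (score=100) -> YES
  Rosa (score=54) -> no
  Uma (score=92) -> YES
  Sam (score=60) -> no
  Carol (score=64) -> no
  Iris (score=97) -> YES


ANSWER: Zane, Uma, Iris


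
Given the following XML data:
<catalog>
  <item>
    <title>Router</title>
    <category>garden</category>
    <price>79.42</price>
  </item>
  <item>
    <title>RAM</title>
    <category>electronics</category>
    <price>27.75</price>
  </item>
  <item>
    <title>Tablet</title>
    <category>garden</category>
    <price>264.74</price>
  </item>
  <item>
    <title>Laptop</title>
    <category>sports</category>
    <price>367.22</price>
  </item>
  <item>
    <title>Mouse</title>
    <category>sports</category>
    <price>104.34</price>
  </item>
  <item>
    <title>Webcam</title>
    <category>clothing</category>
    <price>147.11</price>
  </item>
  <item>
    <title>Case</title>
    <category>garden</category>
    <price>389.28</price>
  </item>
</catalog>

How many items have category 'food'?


Scanning <item> elements for <category>food</category>:
Count: 0

ANSWER: 0


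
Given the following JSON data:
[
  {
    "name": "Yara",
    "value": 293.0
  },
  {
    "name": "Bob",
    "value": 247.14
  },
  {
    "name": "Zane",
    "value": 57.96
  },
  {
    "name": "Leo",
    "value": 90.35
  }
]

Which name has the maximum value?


Comparing values:
  Yara: 293.0
  Bob: 247.14
  Zane: 57.96
  Leo: 90.35
Maximum: Yara (293.0)

ANSWER: Yara


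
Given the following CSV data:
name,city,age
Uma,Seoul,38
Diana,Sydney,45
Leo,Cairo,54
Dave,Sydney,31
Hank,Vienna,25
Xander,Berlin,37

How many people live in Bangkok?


Scanning city column for 'Bangkok':
Total matches: 0

ANSWER: 0


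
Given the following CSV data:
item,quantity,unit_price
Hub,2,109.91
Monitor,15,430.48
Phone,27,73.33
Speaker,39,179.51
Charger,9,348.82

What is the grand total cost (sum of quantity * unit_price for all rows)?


Computing row totals:
  Hub: 2 * 109.91 = 219.82
  Monitor: 15 * 430.48 = 6457.2
  Phone: 27 * 73.33 = 1979.91
  Speaker: 39 * 179.51 = 7000.89
  Charger: 9 * 348.82 = 3139.38
Grand total = 219.82 + 6457.2 + 1979.91 + 7000.89 + 3139.38 = 18797.2

ANSWER: 18797.2


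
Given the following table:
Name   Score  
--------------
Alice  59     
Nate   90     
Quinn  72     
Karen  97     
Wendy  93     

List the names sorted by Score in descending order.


Sorting by Score (descending):
  Karen: 97
  Wendy: 93
  Nate: 90
  Quinn: 72
  Alice: 59


ANSWER: Karen, Wendy, Nate, Quinn, Alice


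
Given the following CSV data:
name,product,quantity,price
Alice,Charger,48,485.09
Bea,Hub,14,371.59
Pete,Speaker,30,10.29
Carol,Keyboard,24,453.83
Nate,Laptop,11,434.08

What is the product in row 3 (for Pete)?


Row 3: Pete
Column 'product' = Speaker

ANSWER: Speaker


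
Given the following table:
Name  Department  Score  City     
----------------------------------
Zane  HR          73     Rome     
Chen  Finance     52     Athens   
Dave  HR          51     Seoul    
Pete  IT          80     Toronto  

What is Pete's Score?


Row 4: Pete
Score = 80

ANSWER: 80


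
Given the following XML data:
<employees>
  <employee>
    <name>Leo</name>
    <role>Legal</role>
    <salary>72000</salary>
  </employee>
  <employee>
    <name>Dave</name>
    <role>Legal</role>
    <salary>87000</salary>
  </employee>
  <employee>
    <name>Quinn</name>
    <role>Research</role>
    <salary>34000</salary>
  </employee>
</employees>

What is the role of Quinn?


Searching for <employee> with <name>Quinn</name>
Found at position 3
<role>Research</role>

ANSWER: Research


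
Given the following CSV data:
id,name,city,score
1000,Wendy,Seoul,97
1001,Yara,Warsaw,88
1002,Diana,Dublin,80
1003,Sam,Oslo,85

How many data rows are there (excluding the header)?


Counting rows (excluding header):
Header: id,name,city,score
Data rows: 4

ANSWER: 4


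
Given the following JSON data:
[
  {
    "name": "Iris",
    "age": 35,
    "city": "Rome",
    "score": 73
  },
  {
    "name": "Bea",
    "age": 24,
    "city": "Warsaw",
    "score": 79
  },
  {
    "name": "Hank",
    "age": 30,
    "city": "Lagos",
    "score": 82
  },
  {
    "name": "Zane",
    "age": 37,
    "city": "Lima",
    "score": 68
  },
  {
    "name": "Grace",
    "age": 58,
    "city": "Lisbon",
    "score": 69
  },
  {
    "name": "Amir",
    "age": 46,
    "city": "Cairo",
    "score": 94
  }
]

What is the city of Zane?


Looking up record where name = Zane
Record index: 3
Field 'city' = Lima

ANSWER: Lima


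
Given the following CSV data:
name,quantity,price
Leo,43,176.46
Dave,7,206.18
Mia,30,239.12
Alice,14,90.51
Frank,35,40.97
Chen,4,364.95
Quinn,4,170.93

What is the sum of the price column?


Values in 'price' column:
  Row 1: 176.46
  Row 2: 206.18
  Row 3: 239.12
  Row 4: 90.51
  Row 5: 40.97
  Row 6: 364.95
  Row 7: 170.93
Sum = 176.46 + 206.18 + 239.12 + 90.51 + 40.97 + 364.95 + 170.93 = 1289.12

ANSWER: 1289.12


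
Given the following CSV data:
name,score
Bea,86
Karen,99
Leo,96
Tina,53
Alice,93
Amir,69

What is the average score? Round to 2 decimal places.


Scores: 86, 99, 96, 53, 93, 69
Sum = 496
Count = 6
Average = 496 / 6 = 82.67

ANSWER: 82.67


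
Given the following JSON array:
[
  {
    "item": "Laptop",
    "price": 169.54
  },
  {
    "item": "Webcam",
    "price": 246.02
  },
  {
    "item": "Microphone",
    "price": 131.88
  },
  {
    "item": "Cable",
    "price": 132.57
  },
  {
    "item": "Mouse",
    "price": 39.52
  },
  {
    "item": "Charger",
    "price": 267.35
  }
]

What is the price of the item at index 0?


Array index 0 -> Laptop
price = 169.54

ANSWER: 169.54


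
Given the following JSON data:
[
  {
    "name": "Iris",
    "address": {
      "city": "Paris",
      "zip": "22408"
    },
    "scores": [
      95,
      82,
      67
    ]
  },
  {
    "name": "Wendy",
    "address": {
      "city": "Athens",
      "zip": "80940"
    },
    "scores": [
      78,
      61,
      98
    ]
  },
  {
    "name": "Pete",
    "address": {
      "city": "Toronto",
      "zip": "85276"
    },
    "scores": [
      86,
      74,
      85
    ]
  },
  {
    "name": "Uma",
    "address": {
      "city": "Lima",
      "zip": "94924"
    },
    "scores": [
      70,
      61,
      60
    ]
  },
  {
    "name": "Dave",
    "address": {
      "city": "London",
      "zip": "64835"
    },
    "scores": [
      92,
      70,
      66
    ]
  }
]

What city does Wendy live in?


Path: records[1].address.city
Value: Athens

ANSWER: Athens


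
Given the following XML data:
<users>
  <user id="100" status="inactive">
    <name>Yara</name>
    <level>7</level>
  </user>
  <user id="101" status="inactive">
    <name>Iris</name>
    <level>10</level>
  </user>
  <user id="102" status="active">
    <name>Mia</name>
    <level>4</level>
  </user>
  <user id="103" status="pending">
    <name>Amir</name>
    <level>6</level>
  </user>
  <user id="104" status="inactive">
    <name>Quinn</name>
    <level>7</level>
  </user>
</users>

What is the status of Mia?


Finding user with name = Mia
user id="102" status="active"

ANSWER: active


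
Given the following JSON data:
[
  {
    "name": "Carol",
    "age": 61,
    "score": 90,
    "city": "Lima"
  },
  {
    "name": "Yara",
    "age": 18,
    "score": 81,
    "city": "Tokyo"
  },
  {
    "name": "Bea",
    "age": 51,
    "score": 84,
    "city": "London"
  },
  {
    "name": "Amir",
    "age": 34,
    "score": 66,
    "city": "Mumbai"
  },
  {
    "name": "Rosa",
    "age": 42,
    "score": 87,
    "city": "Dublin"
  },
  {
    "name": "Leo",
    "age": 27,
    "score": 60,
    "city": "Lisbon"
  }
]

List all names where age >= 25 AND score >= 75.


Checking both conditions:
  Carol (age=61, score=90) -> YES
  Yara (age=18, score=81) -> no
  Bea (age=51, score=84) -> YES
  Amir (age=34, score=66) -> no
  Rosa (age=42, score=87) -> YES
  Leo (age=27, score=60) -> no


ANSWER: Carol, Bea, Rosa


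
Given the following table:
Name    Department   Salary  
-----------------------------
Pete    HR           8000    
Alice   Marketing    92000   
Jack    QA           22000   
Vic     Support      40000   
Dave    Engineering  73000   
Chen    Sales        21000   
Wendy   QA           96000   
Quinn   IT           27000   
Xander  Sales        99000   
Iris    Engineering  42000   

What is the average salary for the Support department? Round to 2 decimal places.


Support department members:
  Vic: 40000
Sum = 40000
Count = 1
Average = 40000 / 1 = 40000.00

ANSWER: 40000.00


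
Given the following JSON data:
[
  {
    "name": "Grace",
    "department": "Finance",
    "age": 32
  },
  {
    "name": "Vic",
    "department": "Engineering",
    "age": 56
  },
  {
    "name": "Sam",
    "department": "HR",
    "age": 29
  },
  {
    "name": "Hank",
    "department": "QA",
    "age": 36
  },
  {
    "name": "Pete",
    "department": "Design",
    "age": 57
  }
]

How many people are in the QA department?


Scanning records for department = QA
  Record 3: Hank
Count: 1

ANSWER: 1


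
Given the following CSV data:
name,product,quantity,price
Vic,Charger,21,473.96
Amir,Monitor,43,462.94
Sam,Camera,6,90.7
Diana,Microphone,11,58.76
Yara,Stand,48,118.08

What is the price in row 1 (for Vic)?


Row 1: Vic
Column 'price' = 473.96

ANSWER: 473.96


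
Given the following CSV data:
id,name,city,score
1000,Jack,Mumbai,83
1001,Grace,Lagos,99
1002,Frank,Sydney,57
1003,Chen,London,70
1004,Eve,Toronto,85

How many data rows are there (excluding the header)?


Counting rows (excluding header):
Header: id,name,city,score
Data rows: 5

ANSWER: 5


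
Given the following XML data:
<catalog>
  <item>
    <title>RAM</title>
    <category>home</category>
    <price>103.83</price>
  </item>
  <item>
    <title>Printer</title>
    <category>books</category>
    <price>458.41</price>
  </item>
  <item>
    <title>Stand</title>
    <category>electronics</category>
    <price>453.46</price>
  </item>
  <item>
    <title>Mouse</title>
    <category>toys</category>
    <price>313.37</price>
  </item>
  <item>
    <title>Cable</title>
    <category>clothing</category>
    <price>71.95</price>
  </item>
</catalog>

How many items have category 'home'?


Scanning <item> elements for <category>home</category>:
  Item 1: RAM -> MATCH
Count: 1

ANSWER: 1


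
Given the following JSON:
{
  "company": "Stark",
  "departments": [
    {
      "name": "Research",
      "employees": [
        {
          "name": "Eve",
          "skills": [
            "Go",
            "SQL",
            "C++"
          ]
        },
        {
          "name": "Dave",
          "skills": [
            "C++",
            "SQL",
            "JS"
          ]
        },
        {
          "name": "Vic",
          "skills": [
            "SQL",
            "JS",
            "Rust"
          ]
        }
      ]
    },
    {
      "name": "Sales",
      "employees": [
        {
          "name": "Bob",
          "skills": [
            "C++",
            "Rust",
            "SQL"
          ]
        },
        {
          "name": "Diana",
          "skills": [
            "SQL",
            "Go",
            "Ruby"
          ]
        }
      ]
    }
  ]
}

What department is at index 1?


Path: departments[1].name
Value: Sales

ANSWER: Sales


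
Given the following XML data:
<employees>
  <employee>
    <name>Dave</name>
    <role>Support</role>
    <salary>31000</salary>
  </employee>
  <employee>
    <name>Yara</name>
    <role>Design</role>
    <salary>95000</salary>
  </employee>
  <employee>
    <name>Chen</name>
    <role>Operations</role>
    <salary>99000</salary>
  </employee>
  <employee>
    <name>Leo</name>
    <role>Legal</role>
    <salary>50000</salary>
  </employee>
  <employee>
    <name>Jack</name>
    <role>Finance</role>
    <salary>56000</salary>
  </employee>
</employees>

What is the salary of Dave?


Searching for <employee> with <name>Dave</name>
Found at position 1
<salary>31000</salary>

ANSWER: 31000


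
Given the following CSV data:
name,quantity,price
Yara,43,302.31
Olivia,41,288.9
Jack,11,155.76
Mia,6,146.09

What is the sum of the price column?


Values in 'price' column:
  Row 1: 302.31
  Row 2: 288.9
  Row 3: 155.76
  Row 4: 146.09
Sum = 302.31 + 288.9 + 155.76 + 146.09 = 893.06

ANSWER: 893.06


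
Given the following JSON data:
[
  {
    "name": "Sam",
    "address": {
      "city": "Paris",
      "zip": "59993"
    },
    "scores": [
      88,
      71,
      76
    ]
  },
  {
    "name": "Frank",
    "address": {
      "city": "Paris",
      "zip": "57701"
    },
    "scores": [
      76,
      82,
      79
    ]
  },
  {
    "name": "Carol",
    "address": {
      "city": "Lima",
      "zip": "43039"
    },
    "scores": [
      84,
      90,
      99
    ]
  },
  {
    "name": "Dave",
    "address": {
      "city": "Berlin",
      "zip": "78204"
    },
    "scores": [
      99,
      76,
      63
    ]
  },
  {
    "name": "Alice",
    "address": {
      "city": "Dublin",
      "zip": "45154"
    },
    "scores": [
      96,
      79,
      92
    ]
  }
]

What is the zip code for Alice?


Path: records[4].address.zip
Value: 45154

ANSWER: 45154


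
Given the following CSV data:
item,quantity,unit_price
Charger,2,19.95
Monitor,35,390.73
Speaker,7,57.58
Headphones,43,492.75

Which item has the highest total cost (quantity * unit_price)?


Computing row totals:
  Charger: 39.9
  Monitor: 13675.55
  Speaker: 403.06
  Headphones: 21188.25
Maximum: Headphones (21188.25)

ANSWER: Headphones


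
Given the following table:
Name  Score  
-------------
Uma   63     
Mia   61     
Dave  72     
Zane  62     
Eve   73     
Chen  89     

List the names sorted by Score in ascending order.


Sorting by Score (ascending):
  Mia: 61
  Zane: 62
  Uma: 63
  Dave: 72
  Eve: 73
  Chen: 89


ANSWER: Mia, Zane, Uma, Dave, Eve, Chen


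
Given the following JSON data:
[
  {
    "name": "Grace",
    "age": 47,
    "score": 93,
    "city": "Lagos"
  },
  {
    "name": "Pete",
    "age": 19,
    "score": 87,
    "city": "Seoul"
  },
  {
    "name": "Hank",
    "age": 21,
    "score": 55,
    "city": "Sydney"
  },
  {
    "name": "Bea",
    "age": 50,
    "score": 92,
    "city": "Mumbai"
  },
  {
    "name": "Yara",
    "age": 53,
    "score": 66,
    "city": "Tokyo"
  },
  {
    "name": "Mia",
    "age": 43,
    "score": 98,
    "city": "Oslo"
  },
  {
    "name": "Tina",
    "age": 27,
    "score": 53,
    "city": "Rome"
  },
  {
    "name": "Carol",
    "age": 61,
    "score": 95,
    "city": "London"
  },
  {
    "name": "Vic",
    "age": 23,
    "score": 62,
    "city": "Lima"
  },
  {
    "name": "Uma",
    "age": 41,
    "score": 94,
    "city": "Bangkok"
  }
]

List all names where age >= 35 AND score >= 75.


Checking both conditions:
  Grace (age=47, score=93) -> YES
  Pete (age=19, score=87) -> no
  Hank (age=21, score=55) -> no
  Bea (age=50, score=92) -> YES
  Yara (age=53, score=66) -> no
  Mia (age=43, score=98) -> YES
  Tina (age=27, score=53) -> no
  Carol (age=61, score=95) -> YES
  Vic (age=23, score=62) -> no
  Uma (age=41, score=94) -> YES


ANSWER: Grace, Bea, Mia, Carol, Uma


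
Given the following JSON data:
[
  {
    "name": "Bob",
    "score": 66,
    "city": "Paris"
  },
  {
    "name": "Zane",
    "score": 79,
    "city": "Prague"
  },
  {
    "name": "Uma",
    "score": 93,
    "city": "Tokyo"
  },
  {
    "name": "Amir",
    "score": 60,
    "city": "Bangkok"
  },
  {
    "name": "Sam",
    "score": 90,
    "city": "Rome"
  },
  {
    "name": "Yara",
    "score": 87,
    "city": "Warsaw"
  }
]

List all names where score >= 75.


Filtering records where score >= 75:
  Bob (score=66) -> no
  Zane (score=79) -> YES
  Uma (score=93) -> YES
  Amir (score=60) -> no
  Sam (score=90) -> YES
  Yara (score=87) -> YES


ANSWER: Zane, Uma, Sam, Yara


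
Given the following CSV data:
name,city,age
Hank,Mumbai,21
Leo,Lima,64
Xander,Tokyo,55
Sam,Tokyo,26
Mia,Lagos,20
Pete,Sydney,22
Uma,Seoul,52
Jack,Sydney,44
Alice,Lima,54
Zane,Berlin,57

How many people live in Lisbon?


Scanning city column for 'Lisbon':
Total matches: 0

ANSWER: 0


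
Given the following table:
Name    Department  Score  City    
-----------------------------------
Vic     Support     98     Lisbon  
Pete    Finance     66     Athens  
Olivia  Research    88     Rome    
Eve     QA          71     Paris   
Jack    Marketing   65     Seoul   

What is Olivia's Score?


Row 3: Olivia
Score = 88

ANSWER: 88


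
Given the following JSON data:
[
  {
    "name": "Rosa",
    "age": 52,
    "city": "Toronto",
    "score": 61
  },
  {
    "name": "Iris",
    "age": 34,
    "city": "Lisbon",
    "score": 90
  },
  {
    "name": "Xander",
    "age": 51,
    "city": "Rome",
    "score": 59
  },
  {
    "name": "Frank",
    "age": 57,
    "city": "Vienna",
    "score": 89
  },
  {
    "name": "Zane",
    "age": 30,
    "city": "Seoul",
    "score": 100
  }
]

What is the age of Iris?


Looking up record where name = Iris
Record index: 1
Field 'age' = 34

ANSWER: 34


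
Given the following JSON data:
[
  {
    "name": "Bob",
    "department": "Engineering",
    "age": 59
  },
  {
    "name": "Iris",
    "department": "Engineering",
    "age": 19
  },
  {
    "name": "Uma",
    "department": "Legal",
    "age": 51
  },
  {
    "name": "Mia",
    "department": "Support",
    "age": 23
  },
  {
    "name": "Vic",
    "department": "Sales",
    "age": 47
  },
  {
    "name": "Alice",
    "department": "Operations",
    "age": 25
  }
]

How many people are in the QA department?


Scanning records for department = QA
  No matches found
Count: 0

ANSWER: 0


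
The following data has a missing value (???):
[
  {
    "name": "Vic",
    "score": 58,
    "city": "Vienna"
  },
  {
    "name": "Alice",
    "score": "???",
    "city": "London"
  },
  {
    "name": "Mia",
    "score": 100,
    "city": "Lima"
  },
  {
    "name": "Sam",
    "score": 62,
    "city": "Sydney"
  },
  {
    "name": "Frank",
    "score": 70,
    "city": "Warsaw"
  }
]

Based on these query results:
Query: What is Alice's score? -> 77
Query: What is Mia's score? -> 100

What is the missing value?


The missing value is Alice's score
From query: Alice's score = 77

ANSWER: 77


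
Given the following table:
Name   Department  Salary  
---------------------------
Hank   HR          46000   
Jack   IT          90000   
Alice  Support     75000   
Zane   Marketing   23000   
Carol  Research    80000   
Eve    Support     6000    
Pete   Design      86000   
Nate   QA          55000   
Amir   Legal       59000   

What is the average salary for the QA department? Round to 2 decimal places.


QA department members:
  Nate: 55000
Sum = 55000
Count = 1
Average = 55000 / 1 = 55000.00

ANSWER: 55000.00


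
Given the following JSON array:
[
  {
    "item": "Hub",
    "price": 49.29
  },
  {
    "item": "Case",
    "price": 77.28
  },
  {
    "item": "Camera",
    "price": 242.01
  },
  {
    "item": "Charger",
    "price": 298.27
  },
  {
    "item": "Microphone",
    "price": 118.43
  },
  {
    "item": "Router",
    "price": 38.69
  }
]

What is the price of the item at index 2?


Array index 2 -> Camera
price = 242.01

ANSWER: 242.01


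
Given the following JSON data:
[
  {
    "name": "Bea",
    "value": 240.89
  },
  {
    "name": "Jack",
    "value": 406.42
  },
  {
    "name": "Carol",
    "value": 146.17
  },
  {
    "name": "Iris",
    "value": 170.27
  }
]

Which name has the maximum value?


Comparing values:
  Bea: 240.89
  Jack: 406.42
  Carol: 146.17
  Iris: 170.27
Maximum: Jack (406.42)

ANSWER: Jack


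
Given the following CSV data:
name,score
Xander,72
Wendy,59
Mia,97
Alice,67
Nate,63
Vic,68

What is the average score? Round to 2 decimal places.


Scores: 72, 59, 97, 67, 63, 68
Sum = 426
Count = 6
Average = 426 / 6 = 71.00

ANSWER: 71.00


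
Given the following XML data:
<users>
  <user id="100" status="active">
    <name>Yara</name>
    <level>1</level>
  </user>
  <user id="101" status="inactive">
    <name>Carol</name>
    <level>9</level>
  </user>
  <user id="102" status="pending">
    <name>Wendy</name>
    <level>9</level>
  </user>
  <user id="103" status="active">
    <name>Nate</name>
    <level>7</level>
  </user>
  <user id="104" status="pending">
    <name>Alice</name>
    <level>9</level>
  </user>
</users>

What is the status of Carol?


Finding user with name = Carol
user id="101" status="inactive"

ANSWER: inactive


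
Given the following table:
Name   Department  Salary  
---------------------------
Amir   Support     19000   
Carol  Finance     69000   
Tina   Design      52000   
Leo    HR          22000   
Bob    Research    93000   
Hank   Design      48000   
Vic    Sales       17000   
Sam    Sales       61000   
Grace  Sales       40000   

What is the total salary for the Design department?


Design department members:
  Tina: 52000
  Hank: 48000
Total = 52000 + 48000 = 100000

ANSWER: 100000


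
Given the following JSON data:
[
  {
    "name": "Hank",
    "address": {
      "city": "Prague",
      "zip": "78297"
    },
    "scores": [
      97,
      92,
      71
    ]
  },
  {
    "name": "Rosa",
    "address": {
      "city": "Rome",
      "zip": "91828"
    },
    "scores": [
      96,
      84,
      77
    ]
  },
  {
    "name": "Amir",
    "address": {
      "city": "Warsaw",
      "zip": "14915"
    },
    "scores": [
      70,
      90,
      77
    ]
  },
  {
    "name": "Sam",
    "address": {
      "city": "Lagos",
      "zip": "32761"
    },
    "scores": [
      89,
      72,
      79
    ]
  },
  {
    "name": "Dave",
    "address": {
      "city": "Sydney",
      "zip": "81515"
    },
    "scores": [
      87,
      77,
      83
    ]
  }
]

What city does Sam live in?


Path: records[3].address.city
Value: Lagos

ANSWER: Lagos


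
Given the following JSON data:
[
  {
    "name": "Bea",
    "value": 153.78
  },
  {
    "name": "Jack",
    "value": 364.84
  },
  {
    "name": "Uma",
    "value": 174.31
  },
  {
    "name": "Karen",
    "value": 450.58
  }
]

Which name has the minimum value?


Comparing values:
  Bea: 153.78
  Jack: 364.84
  Uma: 174.31
  Karen: 450.58
Minimum: Bea (153.78)

ANSWER: Bea


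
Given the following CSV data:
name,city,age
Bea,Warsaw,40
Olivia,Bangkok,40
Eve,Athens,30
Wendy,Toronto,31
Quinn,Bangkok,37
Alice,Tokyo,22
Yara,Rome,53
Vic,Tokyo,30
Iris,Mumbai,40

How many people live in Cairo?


Scanning city column for 'Cairo':
Total matches: 0

ANSWER: 0


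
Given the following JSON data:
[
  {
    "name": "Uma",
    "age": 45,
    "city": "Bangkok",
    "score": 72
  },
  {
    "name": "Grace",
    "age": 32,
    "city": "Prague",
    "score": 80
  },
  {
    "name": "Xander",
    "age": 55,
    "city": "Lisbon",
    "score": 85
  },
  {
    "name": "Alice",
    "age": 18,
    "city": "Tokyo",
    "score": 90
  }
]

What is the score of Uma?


Looking up record where name = Uma
Record index: 0
Field 'score' = 72

ANSWER: 72


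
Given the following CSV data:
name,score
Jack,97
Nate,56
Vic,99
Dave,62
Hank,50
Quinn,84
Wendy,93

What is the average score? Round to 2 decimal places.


Scores: 97, 56, 99, 62, 50, 84, 93
Sum = 541
Count = 7
Average = 541 / 7 = 77.29

ANSWER: 77.29


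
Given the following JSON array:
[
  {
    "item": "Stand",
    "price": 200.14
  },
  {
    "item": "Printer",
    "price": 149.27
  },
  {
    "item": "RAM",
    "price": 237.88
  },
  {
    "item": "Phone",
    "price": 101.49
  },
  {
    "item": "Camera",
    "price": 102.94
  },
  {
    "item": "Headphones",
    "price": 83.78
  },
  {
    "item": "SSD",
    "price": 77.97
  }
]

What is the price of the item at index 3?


Array index 3 -> Phone
price = 101.49

ANSWER: 101.49


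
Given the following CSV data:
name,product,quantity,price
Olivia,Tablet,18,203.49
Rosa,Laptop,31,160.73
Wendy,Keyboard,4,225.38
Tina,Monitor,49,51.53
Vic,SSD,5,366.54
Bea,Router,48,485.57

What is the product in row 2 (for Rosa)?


Row 2: Rosa
Column 'product' = Laptop

ANSWER: Laptop


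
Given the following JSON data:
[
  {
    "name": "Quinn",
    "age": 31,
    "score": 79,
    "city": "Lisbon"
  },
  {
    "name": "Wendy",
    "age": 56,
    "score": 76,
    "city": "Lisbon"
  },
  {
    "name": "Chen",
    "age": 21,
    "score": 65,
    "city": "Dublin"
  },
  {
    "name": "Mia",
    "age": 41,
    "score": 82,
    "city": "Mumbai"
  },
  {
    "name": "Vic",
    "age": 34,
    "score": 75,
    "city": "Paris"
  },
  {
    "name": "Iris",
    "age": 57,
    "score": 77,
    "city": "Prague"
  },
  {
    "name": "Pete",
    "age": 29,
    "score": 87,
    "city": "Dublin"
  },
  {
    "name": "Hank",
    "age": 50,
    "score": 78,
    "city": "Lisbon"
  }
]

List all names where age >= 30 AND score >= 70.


Checking both conditions:
  Quinn (age=31, score=79) -> YES
  Wendy (age=56, score=76) -> YES
  Chen (age=21, score=65) -> no
  Mia (age=41, score=82) -> YES
  Vic (age=34, score=75) -> YES
  Iris (age=57, score=77) -> YES
  Pete (age=29, score=87) -> no
  Hank (age=50, score=78) -> YES


ANSWER: Quinn, Wendy, Mia, Vic, Iris, Hank


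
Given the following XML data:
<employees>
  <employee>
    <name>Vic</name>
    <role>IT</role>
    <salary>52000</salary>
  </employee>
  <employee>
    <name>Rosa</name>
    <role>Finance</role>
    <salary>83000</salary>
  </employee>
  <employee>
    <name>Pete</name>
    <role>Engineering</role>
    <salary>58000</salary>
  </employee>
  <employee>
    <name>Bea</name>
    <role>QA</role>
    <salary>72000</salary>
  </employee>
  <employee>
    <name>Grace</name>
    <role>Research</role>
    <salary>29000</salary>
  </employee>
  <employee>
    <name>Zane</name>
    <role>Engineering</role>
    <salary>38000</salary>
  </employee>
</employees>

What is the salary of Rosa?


Searching for <employee> with <name>Rosa</name>
Found at position 2
<salary>83000</salary>

ANSWER: 83000


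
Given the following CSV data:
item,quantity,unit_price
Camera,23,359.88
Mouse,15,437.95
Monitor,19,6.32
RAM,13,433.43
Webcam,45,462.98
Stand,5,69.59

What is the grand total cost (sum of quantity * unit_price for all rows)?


Computing row totals:
  Camera: 23 * 359.88 = 8277.24
  Mouse: 15 * 437.95 = 6569.25
  Monitor: 19 * 6.32 = 120.08
  RAM: 13 * 433.43 = 5634.59
  Webcam: 45 * 462.98 = 20834.1
  Stand: 5 * 69.59 = 347.95
Grand total = 8277.24 + 6569.25 + 120.08 + 5634.59 + 20834.1 + 347.95 = 41783.21

ANSWER: 41783.21


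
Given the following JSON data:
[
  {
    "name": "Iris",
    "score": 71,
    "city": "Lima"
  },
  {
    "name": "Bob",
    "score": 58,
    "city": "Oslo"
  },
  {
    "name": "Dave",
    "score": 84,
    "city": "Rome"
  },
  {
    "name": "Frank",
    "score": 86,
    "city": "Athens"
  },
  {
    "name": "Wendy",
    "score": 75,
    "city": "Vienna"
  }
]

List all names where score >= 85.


Filtering records where score >= 85:
  Iris (score=71) -> no
  Bob (score=58) -> no
  Dave (score=84) -> no
  Frank (score=86) -> YES
  Wendy (score=75) -> no


ANSWER: Frank


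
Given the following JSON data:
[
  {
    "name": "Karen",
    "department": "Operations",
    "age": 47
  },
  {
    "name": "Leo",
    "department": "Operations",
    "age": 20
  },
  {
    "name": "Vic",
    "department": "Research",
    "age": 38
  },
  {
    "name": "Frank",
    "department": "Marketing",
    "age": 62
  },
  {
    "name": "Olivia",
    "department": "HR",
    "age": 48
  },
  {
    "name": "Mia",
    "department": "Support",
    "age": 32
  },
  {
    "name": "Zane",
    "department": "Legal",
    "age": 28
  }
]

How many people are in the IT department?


Scanning records for department = IT
  No matches found
Count: 0

ANSWER: 0


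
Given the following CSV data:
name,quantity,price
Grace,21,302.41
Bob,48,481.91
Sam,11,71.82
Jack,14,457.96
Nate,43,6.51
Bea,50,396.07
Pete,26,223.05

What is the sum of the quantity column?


Values in 'quantity' column:
  Row 1: 21
  Row 2: 48
  Row 3: 11
  Row 4: 14
  Row 5: 43
  Row 6: 50
  Row 7: 26
Sum = 21 + 48 + 11 + 14 + 43 + 50 + 26 = 213

ANSWER: 213


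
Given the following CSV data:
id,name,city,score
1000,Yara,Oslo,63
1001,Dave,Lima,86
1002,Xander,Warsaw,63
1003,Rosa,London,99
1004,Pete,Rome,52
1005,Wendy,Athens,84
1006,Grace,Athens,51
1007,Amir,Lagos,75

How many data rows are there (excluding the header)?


Counting rows (excluding header):
Header: id,name,city,score
Data rows: 8

ANSWER: 8


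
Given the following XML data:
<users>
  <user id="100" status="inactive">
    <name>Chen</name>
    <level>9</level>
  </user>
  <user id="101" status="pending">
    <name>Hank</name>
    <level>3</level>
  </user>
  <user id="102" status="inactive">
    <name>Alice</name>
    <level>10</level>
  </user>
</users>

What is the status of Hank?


Finding user with name = Hank
user id="101" status="pending"

ANSWER: pending
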